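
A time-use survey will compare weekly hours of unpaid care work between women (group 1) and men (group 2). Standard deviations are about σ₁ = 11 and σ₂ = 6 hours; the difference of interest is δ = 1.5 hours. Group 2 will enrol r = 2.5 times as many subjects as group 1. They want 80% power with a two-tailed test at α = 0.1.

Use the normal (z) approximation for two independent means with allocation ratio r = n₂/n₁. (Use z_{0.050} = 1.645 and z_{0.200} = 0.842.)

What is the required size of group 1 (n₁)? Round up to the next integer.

n₁ = 373

n₁ = (z_{α/2} + z_β)² · (σ₁² + σ₂²/r) / δ²
   = (1.645 + 0.842)² · (11² + 6²/2.5) / 1.5²
   = 6.1852 · (121 + 14.4) / 2.25
   = 6.1852 · 135.4 / 2.25
   = 372.21
Round up → n₁ = 373; n₂ = r·n₁ = 2.5 × 373 = 933.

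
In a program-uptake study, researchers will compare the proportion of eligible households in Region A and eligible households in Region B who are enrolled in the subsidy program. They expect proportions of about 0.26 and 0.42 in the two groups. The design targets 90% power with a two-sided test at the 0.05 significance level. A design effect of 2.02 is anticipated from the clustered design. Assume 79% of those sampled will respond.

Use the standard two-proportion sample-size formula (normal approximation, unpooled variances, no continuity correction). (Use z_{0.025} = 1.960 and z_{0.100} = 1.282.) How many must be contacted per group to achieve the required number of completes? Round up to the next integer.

n = 458 per group

n = (z_{α/2} + z_β)² · [p₁(1−p₁) + p₂(1−p₂)] / (p₁ − p₂)²
  = (1.960 + 1.282)² · (0.26·0.74 + 0.42·0.58) / (-0.16)²
  = (3.242)² · (0.1924 + 0.2436) / 0.0256
  = 10.5106 · 0.4360 / 0.0256
  = 179.01
Design effect: 2.02 × 179.01 = 361.60.
Adjust for 79% response: 361.60 / 0.79 = 457.72.
Round up → n = 458 per group.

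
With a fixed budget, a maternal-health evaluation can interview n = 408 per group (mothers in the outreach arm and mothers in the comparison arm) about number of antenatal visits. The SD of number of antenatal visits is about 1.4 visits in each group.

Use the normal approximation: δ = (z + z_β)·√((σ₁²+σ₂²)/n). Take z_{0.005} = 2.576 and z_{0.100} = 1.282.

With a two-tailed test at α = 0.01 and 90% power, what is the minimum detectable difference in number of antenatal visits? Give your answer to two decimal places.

Minimum detectable difference ≈ 0.38 visits

δ = (z_{α/2} + z_β) · √((σ₁²+σ₂²)/n)
  = (2.576 + 1.282) · √(3.92/408)
  = 3.858 · √0.00961
  = 3.858 · 0.0980
  = 0.3782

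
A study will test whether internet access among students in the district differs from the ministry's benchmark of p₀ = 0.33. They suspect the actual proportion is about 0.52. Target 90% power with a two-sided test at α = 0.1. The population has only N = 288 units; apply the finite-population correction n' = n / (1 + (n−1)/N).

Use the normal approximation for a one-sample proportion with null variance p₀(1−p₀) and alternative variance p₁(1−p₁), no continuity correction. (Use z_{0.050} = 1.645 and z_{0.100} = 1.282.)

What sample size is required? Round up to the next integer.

n = 47

n = [z_{α/2}·√(p₀q₀) + z_β·√(p₁q₁)]² / (p₁ − p₀)²
  = [1.645·√(0.33·0.67) + 1.282·√(0.52·0.48)]² / (0.19)²
  = [1.645·0.4702 + 1.282·0.4996]² / 0.0361
  = [1.4140]² / 0.0361
  = 55.38
Finite-population correction (N = 288): 55.38 / (1 + (55.38 − 1)/288) = 46.59.
Round up → n = 47.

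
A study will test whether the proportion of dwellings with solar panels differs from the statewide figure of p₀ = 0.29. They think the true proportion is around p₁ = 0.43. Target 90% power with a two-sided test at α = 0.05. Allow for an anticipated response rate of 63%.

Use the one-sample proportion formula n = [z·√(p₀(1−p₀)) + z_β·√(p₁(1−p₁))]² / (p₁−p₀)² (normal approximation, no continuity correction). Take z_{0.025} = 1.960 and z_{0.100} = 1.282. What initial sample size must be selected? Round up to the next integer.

n = [z_{α/2}·√(p₀q₀) + z_β·√(p₁q₁)]² / (p₁ − p₀)²
  = [1.960·√(0.29·0.71) + 1.282·√(0.43·0.57)]² / (0.14)²
  = [1.960·0.4538 + 1.282·0.4951]² / 0.0196
  = [1.5241]² / 0.0196
  = 118.51
Adjust for 63% response: 118.51 / 0.63 = 188.11.
Round up → n = 189.

n = 189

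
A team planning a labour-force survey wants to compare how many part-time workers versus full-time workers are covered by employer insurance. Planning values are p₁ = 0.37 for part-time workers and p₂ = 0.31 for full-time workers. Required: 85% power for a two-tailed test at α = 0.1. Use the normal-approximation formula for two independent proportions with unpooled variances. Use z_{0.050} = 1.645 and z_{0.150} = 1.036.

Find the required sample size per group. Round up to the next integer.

n = (z_{α/2} + z_β)² · [p₁(1−p₁) + p₂(1−p₂)] / (p₁ − p₂)²
  = (1.645 + 1.036)² · (0.37·0.63 + 0.31·0.69) / (0.06)²
  = (2.681)² · (0.2331 + 0.2139) / 0.0036
  = 7.1878 · 0.4470 / 0.0036
  = 892.48
Round up → n = 893 per group.

n = 893 per group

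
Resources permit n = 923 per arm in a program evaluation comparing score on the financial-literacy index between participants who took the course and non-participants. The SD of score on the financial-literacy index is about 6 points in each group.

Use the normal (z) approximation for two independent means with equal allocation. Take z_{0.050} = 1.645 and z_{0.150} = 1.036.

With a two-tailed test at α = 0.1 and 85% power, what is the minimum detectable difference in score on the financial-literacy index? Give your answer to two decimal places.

Minimum detectable difference ≈ 0.75 points

δ = (z_{α/2} + z_β) · √((σ₁²+σ₂²)/n)
  = (1.645 + 1.036) · √(72/923)
  = 2.681 · √0.07801
  = 2.681 · 0.2793
  = 0.7488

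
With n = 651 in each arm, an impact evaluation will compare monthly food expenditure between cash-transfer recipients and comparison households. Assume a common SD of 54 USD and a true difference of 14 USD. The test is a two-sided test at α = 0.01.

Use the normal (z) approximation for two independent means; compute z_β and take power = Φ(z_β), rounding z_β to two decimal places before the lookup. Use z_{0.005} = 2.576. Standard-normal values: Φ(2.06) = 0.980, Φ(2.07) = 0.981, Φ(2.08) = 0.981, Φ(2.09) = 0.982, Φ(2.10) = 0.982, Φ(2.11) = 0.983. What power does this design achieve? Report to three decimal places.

Power ≈ 0.982

z_β = δ·√(n/(σ₁²+σ₂²)) − z_{α/2}
    = 14 · √(651/5832) − 2.576
    = 14 · 0.33410 − 2.576
    = 4.6775 − 2.576 = 2.1015 → 2.10
Power = Φ(2.10) = 0.982.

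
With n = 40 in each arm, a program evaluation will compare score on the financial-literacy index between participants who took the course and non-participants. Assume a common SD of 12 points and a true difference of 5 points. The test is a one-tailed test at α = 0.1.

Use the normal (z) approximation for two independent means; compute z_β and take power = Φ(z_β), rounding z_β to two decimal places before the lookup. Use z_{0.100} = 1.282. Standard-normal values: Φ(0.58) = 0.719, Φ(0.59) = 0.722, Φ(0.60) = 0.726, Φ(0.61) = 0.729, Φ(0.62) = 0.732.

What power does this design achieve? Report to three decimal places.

z_β = δ·√(n/(σ₁²+σ₂²)) − z_α
    = 5 · √(40/288) − 1.282
    = 5 · 0.37268 − 1.282
    = 1.8634 − 1.282 = 0.5814 → 0.58
Power = Φ(0.58) = 0.719.

Power ≈ 0.719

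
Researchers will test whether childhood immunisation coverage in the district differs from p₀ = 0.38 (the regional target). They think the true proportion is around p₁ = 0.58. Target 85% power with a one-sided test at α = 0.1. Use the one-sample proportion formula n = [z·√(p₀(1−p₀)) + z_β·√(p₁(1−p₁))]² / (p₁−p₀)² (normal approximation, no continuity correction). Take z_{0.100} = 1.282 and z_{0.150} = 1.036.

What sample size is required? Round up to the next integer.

n = 33

n = [z_α·√(p₀q₀) + z_β·√(p₁q₁)]² / (p₁ − p₀)²
  = [1.282·√(0.38·0.62) + 1.036·√(0.58·0.42)]² / (0.20)²
  = [1.282·0.4854 + 1.036·0.4936]² / 0.0400
  = [1.1336]² / 0.0400
  = 32.13
Round up → n = 33.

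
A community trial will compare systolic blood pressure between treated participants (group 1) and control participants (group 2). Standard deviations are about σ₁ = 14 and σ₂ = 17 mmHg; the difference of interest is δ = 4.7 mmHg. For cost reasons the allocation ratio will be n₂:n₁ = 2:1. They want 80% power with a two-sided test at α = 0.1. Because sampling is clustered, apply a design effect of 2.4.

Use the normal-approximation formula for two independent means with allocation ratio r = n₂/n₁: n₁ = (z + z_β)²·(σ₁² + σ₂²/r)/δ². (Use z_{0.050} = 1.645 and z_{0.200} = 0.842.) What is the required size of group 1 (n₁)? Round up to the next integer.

n₁ = 229

n₁ = (z_{α/2} + z_β)² · (σ₁² + σ₂²/r) / δ²
   = (1.645 + 0.842)² · (14² + 17²/2) / 4.7²
   = 6.1852 · (196 + 144.5) / 22.09
   = 6.1852 · 340.5 / 22.09
   = 95.34
Design effect: 2.4 × 95.34 = 228.81.
Round up → n₁ = 229; n₂ = r·n₁ = 2 × 229 = 458.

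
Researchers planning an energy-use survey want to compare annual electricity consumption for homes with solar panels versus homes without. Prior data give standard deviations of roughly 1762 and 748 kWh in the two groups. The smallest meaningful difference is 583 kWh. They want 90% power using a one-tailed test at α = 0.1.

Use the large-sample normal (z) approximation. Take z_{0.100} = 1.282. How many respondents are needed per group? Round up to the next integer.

n = (z_α + z_β)² · (σ₁² + σ₂²) / δ²
  = (1.282 + 1.282)² · (1762² + 748² = 3664148) / 583²
  = 6.5741 · 3664148 / 339889
  = 70.87
Round up → n = 71 per group.

n = 71 per group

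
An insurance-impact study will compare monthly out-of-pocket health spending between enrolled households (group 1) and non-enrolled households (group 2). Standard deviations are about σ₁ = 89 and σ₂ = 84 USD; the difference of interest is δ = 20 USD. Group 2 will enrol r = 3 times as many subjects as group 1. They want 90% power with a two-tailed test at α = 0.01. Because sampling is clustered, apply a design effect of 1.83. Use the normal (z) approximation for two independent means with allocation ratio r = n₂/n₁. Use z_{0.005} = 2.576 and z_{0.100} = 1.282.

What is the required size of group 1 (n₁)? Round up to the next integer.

n₁ = 700

n₁ = (z_{α/2} + z_β)² · (σ₁² + σ₂²/r) / δ²
   = (2.576 + 1.282)² · (89² + 84²/3) / 20²
   = 14.8842 · (7921 + 2352) / 400
   = 14.8842 · 10273 / 400
   = 382.26
Design effect: 1.83 × 382.26 = 699.54.
Round up → n₁ = 700; n₂ = r·n₁ = 3 × 700 = 2100.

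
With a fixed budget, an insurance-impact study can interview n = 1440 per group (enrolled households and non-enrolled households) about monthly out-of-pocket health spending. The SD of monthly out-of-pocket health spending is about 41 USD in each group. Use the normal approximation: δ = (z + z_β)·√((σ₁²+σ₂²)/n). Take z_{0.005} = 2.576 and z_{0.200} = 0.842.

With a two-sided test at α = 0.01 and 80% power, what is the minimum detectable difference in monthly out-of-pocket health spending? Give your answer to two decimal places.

Minimum detectable difference ≈ 5.22 USD

δ = (z_{α/2} + z_β) · √((σ₁²+σ₂²)/n)
  = (2.576 + 0.842) · √(3362/1440)
  = 3.418 · √2.3347
  = 3.418 · 1.5280
  = 5.2226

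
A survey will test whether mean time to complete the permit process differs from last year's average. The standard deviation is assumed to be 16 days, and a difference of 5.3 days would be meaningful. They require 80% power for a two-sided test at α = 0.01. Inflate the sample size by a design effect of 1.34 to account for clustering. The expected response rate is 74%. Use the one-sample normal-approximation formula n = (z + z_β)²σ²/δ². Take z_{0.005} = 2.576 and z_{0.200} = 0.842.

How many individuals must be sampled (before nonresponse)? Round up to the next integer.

n = (z_{α/2} + z_β)² · σ² / δ²
  = (2.576 + 0.842)² · 16² / 5.3²
  = 11.6827 · 256 / 28.09
  = 106.47
Design effect: 1.34 × 106.47 = 142.67.
Adjust for 74% response: 142.67 / 0.74 = 192.80.
Round up → n = 193.

n = 193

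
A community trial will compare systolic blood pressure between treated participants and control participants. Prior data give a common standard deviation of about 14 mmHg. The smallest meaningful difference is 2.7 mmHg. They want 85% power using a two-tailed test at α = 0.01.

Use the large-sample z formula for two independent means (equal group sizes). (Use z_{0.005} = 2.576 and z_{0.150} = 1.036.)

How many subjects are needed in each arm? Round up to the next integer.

n = 702 per group

n = (z_{α/2} + z_β)² · (σ₁² + σ₂²) / δ²
  = (2.576 + 1.036)² · (2·14² = 392) / 2.7²
  = 13.0465 · 392 / 7.29
  = 701.54
Round up → n = 702 per group.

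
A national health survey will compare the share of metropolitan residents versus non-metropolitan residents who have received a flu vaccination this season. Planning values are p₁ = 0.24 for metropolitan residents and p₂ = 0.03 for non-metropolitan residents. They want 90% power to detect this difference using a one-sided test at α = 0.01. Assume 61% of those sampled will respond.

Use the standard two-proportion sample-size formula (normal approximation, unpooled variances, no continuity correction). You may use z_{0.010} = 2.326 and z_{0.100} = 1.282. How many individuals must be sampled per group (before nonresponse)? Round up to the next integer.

n = 103 per group

n = (z_α + z_β)² · [p₁(1−p₁) + p₂(1−p₂)] / (p₁ − p₂)²
  = (2.326 + 1.282)² · (0.24·0.76 + 0.03·0.97) / (0.21)²
  = (3.608)² · (0.1824 + 0.0291) / 0.0441
  = 13.0177 · 0.2115 / 0.0441
  = 62.43
Adjust for 61% response: 62.43 / 0.61 = 102.35.
Round up → n = 103 per group.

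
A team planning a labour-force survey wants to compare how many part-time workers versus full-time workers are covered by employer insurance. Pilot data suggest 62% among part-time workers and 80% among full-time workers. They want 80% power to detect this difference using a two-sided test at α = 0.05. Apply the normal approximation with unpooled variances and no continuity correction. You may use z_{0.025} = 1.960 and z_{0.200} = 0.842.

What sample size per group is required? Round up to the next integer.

n = (z_{α/2} + z_β)² · [p₁(1−p₁) + p₂(1−p₂)] / (p₁ − p₂)²
  = (1.960 + 0.842)² · (0.62·0.38 + 0.80·0.20) / (-0.18)²
  = (2.802)² · (0.2356 + 0.1600) / 0.0324
  = 7.8512 · 0.3956 / 0.0324
  = 95.86
Round up → n = 96 per group.

n = 96 per group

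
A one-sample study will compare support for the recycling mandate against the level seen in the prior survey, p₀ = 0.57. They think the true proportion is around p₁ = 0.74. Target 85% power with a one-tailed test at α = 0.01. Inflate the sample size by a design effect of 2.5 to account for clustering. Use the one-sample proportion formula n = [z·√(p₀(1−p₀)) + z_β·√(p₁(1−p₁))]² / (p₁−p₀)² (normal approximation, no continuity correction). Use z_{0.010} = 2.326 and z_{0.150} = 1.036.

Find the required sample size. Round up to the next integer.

n = [z_α·√(p₀q₀) + z_β·√(p₁q₁)]² / (p₁ − p₀)²
  = [2.326·√(0.57·0.43) + 1.036·√(0.74·0.26)]² / (0.17)²
  = [2.326·0.4951 + 1.036·0.4386]² / 0.0289
  = [1.6060]² / 0.0289
  = 89.24
Design effect: 2.5 × 89.24 = 223.11.
Round up → n = 224.

n = 224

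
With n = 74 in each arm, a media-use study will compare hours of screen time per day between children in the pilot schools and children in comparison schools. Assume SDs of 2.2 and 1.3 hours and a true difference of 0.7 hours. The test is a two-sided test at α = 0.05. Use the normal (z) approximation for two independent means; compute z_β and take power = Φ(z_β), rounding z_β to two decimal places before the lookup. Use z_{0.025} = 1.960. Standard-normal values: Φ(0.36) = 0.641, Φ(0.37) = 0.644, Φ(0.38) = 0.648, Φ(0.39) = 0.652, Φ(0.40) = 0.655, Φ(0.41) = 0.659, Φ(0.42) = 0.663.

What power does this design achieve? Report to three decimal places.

Power ≈ 0.655

z_β = δ·√(n/(σ₁²+σ₂²)) − z_{α/2}
    = 0.7 · √(74/6.53) − 1.960
    = 0.7 · 3.36635 − 1.960
    = 2.3564 − 1.960 = 0.3964 → 0.40
Power = Φ(0.40) = 0.655.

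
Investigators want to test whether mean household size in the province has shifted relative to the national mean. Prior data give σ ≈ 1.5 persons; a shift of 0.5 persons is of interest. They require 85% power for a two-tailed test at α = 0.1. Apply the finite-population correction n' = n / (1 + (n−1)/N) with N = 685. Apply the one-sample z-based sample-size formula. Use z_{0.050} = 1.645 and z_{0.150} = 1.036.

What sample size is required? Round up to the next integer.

n = 60

n = (z_{α/2} + z_β)² · σ² / δ²
  = (1.645 + 1.036)² · 1.5² / 0.5²
  = 7.1878 · 2.25 / 0.25
  = 64.69
Finite-population correction (N = 685): 64.69 / (1 + (64.69 − 1)/685) = 59.19.
Round up → n = 60.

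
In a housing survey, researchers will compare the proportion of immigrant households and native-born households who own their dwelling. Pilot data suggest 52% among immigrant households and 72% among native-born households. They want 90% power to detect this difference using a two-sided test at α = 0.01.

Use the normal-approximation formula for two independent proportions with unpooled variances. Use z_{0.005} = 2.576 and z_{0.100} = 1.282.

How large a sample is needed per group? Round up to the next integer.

n = 168 per group

n = (z_{α/2} + z_β)² · [p₁(1−p₁) + p₂(1−p₂)] / (p₁ − p₂)²
  = (2.576 + 1.282)² · (0.52·0.48 + 0.72·0.28) / (-0.20)²
  = (3.858)² · (0.2496 + 0.2016) / 0.0400
  = 14.8842 · 0.4512 / 0.0400
  = 167.89
Round up → n = 168 per group.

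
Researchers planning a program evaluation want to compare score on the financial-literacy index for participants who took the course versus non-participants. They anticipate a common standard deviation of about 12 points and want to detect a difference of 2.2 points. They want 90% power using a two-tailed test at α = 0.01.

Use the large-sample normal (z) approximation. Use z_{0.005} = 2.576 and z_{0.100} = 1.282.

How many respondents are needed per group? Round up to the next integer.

n = (z_{α/2} + z_β)² · (σ₁² + σ₂²) / δ²
  = (2.576 + 1.282)² · (2·12² = 288) / 2.2²
  = 14.8842 · 288 / 4.84
  = 885.67
Round up → n = 886 per group.

n = 886 per group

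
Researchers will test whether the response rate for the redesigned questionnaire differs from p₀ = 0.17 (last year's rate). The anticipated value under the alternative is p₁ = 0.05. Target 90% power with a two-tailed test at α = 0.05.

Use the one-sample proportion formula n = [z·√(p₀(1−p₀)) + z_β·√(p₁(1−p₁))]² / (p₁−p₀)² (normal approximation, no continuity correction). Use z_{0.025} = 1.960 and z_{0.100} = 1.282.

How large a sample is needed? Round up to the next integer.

n = 72

n = [z_{α/2}·√(p₀q₀) + z_β·√(p₁q₁)]² / (p₁ − p₀)²
  = [1.960·√(0.17·0.83) + 1.282·√(0.05·0.95)]² / (-0.12)²
  = [1.960·0.3756 + 1.282·0.2179]² / 0.0144
  = [1.0156]² / 0.0144
  = 71.63
Round up → n = 72.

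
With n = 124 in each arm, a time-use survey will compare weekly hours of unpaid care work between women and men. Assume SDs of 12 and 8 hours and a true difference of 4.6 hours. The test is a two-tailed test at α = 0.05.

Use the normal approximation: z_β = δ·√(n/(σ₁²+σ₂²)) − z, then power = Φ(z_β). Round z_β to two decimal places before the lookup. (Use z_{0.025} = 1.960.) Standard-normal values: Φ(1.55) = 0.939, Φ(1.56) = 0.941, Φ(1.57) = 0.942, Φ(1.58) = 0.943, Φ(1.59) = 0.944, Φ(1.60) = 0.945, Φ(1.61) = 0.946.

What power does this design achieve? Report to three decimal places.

Power ≈ 0.944

z_β = δ·√(n/(σ₁²+σ₂²)) − z_{α/2}
    = 4.6 · √(124/208) − 1.960
    = 4.6 · 0.77211 − 1.960
    = 3.5517 − 1.960 = 1.5917 → 1.59
Power = Φ(1.59) = 0.944.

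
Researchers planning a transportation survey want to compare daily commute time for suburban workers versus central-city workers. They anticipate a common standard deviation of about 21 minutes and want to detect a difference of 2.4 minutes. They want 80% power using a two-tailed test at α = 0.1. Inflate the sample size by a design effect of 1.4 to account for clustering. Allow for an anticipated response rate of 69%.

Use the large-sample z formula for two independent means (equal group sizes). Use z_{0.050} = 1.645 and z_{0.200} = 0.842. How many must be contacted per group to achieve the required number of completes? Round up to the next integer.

n = (z_{α/2} + z_β)² · (σ₁² + σ₂²) / δ²
  = (1.645 + 0.842)² · (2·21² = 882) / 2.4²
  = 6.1852 · 882 / 5.76
  = 947.10
Design effect: 1.4 × 947.10 = 1325.95.
Adjust for 69% response: 1325.95 / 0.69 = 1921.66.
Round up → n = 1922 per group.

n = 1922 per group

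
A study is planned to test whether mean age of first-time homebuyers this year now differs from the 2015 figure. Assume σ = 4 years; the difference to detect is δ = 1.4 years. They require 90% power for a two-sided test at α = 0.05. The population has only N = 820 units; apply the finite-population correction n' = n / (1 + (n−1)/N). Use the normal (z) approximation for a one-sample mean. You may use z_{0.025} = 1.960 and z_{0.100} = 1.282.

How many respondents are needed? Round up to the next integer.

n = 78

n = (z_{α/2} + z_β)² · σ² / δ²
  = (1.960 + 1.282)² · 4² / 1.4²
  = 10.5106 · 16 / 1.96
  = 85.80
Finite-population correction (N = 820): 85.80 / (1 + (85.80 − 1)/820) = 77.76.
Round up → n = 78.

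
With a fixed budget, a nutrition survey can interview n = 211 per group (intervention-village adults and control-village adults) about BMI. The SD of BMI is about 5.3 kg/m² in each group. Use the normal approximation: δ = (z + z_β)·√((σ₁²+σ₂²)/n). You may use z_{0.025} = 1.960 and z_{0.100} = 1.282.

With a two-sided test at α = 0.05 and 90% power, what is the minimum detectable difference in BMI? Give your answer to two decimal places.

Minimum detectable difference ≈ 1.67 kg/m²

δ = (z_{α/2} + z_β) · √((σ₁²+σ₂²)/n)
  = (1.960 + 1.282) · √(56.18/211)
  = 3.242 · √0.26626
  = 3.242 · 0.5160
  = 1.6729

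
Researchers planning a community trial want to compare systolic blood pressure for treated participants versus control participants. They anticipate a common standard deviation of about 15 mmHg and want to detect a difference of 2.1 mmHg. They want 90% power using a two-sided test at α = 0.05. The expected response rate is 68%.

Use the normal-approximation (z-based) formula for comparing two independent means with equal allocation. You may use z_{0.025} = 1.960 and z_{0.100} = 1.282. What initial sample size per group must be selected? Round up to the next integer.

n = 1578 per group

n = (z_{α/2} + z_β)² · (σ₁² + σ₂²) / δ²
  = (1.960 + 1.282)² · (2·15² = 450) / 2.1²
  = 10.5106 · 450 / 4.41
  = 1072.51
Adjust for 68% response: 1072.51 / 0.68 = 1577.22.
Round up → n = 1578 per group.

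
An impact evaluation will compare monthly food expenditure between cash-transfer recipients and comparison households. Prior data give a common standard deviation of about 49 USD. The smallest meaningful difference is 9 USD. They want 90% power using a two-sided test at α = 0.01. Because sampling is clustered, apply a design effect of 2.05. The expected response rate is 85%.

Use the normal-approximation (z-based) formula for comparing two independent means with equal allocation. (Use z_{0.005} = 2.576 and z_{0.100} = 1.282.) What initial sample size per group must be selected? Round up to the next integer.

n = (z_{α/2} + z_β)² · (σ₁² + σ₂²) / δ²
  = (2.576 + 1.282)² · (2·49² = 4802) / 9²
  = 14.8842 · 4802 / 81
  = 882.39
Design effect: 2.05 × 882.39 = 1808.90.
Adjust for 85% response: 1808.90 / 0.85 = 2128.12.
Round up → n = 2129 per group.

n = 2129 per group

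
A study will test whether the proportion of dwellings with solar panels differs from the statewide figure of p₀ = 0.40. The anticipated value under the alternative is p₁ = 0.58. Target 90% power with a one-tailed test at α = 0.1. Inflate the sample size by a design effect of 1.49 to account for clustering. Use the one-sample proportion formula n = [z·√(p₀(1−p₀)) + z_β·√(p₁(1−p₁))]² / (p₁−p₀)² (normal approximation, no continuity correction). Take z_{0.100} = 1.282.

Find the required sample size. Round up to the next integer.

n = [z_α·√(p₀q₀) + z_β·√(p₁q₁)]² / (p₁ − p₀)²
  = [1.282·√(0.40·0.60) + 1.282·√(0.58·0.42)]² / (0.18)²
  = [1.282·0.4899 + 1.282·0.4936]² / 0.0324
  = [1.2608]² / 0.0324
  = 49.06
Design effect: 1.49 × 49.06 = 73.10.
Round up → n = 74.

n = 74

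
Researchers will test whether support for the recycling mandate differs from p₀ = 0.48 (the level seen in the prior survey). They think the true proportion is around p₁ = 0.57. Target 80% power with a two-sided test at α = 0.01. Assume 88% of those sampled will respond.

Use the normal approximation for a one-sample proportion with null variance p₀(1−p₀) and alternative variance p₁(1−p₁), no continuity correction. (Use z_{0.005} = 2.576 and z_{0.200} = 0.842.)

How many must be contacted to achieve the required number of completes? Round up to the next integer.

n = 408

n = [z_{α/2}·√(p₀q₀) + z_β·√(p₁q₁)]² / (p₁ − p₀)²
  = [2.576·√(0.48·0.52) + 0.842·√(0.57·0.43)]² / (0.09)²
  = [2.576·0.4996 + 0.842·0.4951]² / 0.0081
  = [1.7038]² / 0.0081
  = 358.40
Adjust for 88% response: 358.40 / 0.88 = 407.27.
Round up → n = 408.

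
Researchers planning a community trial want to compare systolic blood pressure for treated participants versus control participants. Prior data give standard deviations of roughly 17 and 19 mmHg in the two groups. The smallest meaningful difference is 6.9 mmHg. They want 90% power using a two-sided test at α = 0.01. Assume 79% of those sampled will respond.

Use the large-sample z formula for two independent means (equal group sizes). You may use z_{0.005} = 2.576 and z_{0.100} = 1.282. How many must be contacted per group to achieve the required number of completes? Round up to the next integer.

n = 258 per group

n = (z_{α/2} + z_β)² · (σ₁² + σ₂²) / δ²
  = (2.576 + 1.282)² · (17² + 19² = 650) / 6.9²
  = 14.8842 · 650 / 47.61
  = 203.21
Adjust for 79% response: 203.21 / 0.79 = 257.22.
Round up → n = 258 per group.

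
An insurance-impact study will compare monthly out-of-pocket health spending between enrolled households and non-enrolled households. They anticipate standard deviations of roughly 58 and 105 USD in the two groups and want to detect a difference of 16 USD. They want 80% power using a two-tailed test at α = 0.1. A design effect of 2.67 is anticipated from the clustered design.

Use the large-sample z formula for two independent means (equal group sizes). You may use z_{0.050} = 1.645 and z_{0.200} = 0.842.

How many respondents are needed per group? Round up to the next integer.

n = (z_{α/2} + z_β)² · (σ₁² + σ₂²) / δ²
  = (1.645 + 0.842)² · (58² + 105² = 14389) / 16²
  = 6.1852 · 14389 / 256
  = 347.65
Design effect: 2.67 × 347.65 = 928.23.
Round up → n = 929 per group.

n = 929 per group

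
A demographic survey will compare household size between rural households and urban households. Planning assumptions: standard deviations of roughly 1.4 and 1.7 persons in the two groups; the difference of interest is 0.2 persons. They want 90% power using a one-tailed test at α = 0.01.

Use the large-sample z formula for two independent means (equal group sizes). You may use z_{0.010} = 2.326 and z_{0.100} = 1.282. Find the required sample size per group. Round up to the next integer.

n = (z_α + z_β)² · (σ₁² + σ₂²) / δ²
  = (2.326 + 1.282)² · (1.4² + 1.7² = 4.85) / 0.2²
  = 13.0177 · 4.85 / 0.04
  = 1578.39
Round up → n = 1579 per group.

n = 1579 per group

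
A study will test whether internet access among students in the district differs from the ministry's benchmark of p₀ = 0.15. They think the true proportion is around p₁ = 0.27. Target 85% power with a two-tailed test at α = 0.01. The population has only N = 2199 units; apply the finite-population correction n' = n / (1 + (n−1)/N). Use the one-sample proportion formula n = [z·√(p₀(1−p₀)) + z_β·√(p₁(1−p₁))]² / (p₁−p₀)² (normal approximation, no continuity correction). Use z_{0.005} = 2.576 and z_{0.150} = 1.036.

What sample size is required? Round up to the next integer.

n = [z_{α/2}·√(p₀q₀) + z_β·√(p₁q₁)]² / (p₁ − p₀)²
  = [2.576·√(0.15·0.85) + 1.036·√(0.27·0.73)]² / (0.12)²
  = [2.576·0.3571 + 1.036·0.4440]² / 0.0144
  = [1.3798]² / 0.0144
  = 132.20
Finite-population correction (N = 2199): 132.20 / (1 + (132.20 − 1)/2199) = 124.76.
Round up → n = 125.

n = 125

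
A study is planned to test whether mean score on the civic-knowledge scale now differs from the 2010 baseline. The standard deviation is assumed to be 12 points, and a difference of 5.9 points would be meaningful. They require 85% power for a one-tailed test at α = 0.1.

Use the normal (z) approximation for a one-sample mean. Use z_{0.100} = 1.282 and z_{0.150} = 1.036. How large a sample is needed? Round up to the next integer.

n = (z_α + z_β)² · σ² / δ²
  = (1.282 + 1.036)² · 12² / 5.9²
  = 5.3731 · 144 / 34.81
  = 22.23
Round up → n = 23.

n = 23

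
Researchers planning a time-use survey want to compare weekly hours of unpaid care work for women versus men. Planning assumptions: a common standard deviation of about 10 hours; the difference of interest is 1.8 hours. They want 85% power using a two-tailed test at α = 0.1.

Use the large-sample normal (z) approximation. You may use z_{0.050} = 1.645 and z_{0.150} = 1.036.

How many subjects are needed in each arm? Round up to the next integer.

n = 444 per group

n = (z_{α/2} + z_β)² · (σ₁² + σ₂²) / δ²
  = (1.645 + 1.036)² · (2·10² = 200) / 1.8²
  = 7.1878 · 200 / 3.24
  = 443.69
Round up → n = 444 per group.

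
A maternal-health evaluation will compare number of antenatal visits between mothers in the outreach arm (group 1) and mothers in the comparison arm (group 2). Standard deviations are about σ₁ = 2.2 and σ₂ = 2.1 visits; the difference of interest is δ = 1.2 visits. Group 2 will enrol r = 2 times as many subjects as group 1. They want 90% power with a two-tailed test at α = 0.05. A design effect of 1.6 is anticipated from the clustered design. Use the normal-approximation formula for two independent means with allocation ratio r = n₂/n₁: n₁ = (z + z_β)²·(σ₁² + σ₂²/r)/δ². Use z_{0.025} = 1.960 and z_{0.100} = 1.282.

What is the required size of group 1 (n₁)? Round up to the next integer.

n₁ = (z_{α/2} + z_β)² · (σ₁² + σ₂²/r) / δ²
   = (1.960 + 1.282)² · (2.2² + 2.1²/2) / 1.2²
   = 10.5106 · (4.84 + 2.205) / 1.44
   = 10.5106 · 7.045 / 1.44
   = 51.42
Design effect: 1.6 × 51.42 = 82.27.
Round up → n₁ = 83; n₂ = r·n₁ = 2 × 83 = 166.

n₁ = 83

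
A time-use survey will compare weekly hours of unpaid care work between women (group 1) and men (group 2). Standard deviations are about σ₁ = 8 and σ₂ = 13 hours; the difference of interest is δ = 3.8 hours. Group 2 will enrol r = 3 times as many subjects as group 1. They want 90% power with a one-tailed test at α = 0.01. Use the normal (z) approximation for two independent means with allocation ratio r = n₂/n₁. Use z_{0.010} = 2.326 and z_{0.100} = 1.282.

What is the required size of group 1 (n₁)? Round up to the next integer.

n₁ = 109

n₁ = (z_α + z_β)² · (σ₁² + σ₂²/r) / δ²
   = (2.326 + 1.282)² · (8² + 13²/3) / 3.8²
   = 13.0177 · (64 + 56.3333) / 14.44
   = 13.0177 · 120.3333 / 14.44
   = 108.48
Round up → n₁ = 109; n₂ = r·n₁ = 3 × 109 = 327.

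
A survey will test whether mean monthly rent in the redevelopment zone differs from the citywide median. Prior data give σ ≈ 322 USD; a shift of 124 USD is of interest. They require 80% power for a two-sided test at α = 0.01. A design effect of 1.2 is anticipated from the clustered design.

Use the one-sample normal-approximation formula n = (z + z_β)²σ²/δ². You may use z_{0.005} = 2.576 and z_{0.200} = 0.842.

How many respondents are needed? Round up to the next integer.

n = (z_{α/2} + z_β)² · σ² / δ²
  = (2.576 + 0.842)² · 322² / 124²
  = 11.6827 · 103684 / 15376
  = 78.78
Design effect: 1.2 × 78.78 = 94.54.
Round up → n = 95.

n = 95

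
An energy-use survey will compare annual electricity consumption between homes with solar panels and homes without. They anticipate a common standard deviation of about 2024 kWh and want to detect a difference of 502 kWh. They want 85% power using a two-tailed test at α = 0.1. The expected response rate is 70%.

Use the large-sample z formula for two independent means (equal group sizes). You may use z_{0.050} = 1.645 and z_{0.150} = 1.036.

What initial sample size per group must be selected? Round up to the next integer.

n = (z_{α/2} + z_β)² · (σ₁² + σ₂²) / δ²
  = (1.645 + 1.036)² · (2·2024² = 8193152) / 502²
  = 7.1878 · 8193152 / 252004
  = 233.69
Adjust for 70% response: 233.69 / 0.70 = 333.84.
Round up → n = 334 per group.

n = 334 per group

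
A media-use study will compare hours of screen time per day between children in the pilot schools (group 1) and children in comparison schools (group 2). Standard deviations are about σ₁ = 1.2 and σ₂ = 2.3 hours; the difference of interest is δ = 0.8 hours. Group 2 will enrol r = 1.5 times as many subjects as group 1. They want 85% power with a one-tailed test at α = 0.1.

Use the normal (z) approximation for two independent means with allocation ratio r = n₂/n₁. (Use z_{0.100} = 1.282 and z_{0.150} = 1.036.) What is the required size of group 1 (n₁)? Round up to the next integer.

n₁ = 42

n₁ = (z_α + z_β)² · (σ₁² + σ₂²/r) / δ²
   = (1.282 + 1.036)² · (1.2² + 2.3²/1.5) / 0.8²
   = 5.3731 · (1.44 + 3.5267) / 0.64
   = 5.3731 · 4.9667 / 0.64
   = 41.70
Round up → n₁ = 42; n₂ = r·n₁ = 1.5 × 42 = 63.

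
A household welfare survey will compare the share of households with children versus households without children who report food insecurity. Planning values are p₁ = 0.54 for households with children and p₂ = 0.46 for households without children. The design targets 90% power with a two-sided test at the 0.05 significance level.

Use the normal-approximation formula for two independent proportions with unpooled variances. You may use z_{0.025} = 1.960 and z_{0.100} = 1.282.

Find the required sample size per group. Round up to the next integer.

n = (z_{α/2} + z_β)² · [p₁(1−p₁) + p₂(1−p₂)] / (p₁ − p₂)²
  = (1.960 + 1.282)² · (0.54·0.46 + 0.46·0.54) / (0.08)²
  = (3.242)² · (0.2484 + 0.2484) / 0.0064
  = 10.5106 · 0.4968 / 0.0064
  = 815.88
Round up → n = 816 per group.

n = 816 per group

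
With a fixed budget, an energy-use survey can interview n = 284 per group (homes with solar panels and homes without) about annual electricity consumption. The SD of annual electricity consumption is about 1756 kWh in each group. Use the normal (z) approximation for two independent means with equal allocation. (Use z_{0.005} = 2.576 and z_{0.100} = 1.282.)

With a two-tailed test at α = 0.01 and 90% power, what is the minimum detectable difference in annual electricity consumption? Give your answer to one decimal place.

δ = (z_{α/2} + z_β) · √((σ₁²+σ₂²)/n)
  = (2.576 + 1.282) · √(6167072/284)
  = 3.858 · √21715.0
  = 3.858 · 147.3602
  = 568.5158

Minimum detectable difference ≈ 568.5 kWh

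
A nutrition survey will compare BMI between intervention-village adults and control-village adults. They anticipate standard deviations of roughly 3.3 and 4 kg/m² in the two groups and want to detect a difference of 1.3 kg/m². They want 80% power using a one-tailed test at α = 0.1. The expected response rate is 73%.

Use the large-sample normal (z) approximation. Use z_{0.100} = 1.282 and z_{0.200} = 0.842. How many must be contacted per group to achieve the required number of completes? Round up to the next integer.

n = (z_α + z_β)² · (σ₁² + σ₂²) / δ²
  = (1.282 + 0.842)² · (3.3² + 4² = 26.89) / 1.3²
  = 4.5114 · 26.89 / 1.69
  = 71.78
Adjust for 73% response: 71.78 / 0.73 = 98.33.
Round up → n = 99 per group.

n = 99 per group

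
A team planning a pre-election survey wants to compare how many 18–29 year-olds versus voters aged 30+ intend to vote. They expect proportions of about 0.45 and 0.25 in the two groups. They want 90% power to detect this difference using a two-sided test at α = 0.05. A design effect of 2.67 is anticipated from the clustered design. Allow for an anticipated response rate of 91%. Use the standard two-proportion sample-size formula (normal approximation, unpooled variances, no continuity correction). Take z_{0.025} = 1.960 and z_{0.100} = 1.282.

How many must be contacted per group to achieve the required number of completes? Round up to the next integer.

n = 336 per group

n = (z_{α/2} + z_β)² · [p₁(1−p₁) + p₂(1−p₂)] / (p₁ − p₂)²
  = (1.960 + 1.282)² · (0.45·0.55 + 0.25·0.75) / (0.20)²
  = (3.242)² · (0.2475 + 0.1875) / 0.0400
  = 10.5106 · 0.4350 / 0.0400
  = 114.30
Design effect: 2.67 × 114.30 = 305.19.
Adjust for 91% response: 305.19 / 0.91 = 335.37.
Round up → n = 336 per group.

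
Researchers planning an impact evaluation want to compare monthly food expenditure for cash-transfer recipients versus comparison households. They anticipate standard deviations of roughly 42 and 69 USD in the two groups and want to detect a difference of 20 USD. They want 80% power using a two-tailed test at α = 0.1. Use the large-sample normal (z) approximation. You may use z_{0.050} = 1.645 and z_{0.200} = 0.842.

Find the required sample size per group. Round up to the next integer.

n = (z_{α/2} + z_β)² · (σ₁² + σ₂²) / δ²
  = (1.645 + 0.842)² · (42² + 69² = 6525) / 20²
  = 6.1852 · 6525 / 400
  = 100.90
Round up → n = 101 per group.

n = 101 per group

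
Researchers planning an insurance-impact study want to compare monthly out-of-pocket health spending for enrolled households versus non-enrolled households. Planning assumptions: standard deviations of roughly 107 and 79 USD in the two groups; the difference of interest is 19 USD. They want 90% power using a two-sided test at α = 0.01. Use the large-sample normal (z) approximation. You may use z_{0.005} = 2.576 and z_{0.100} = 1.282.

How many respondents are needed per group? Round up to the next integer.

n = 730 per group

n = (z_{α/2} + z_β)² · (σ₁² + σ₂²) / δ²
  = (2.576 + 1.282)² · (107² + 79² = 17690) / 19²
  = 14.8842 · 17690 / 361
  = 729.37
Round up → n = 730 per group.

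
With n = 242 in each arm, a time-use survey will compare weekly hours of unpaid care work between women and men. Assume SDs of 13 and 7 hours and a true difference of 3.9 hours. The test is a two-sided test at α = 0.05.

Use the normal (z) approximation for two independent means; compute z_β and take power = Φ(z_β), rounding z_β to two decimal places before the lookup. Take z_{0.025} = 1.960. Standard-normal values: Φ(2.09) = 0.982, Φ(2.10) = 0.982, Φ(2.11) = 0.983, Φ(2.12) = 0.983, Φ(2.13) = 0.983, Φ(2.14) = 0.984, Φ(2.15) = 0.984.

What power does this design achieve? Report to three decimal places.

z_β = δ·√(n/(σ₁²+σ₂²)) − z_{α/2}
    = 3.9 · √(242/218) − 1.960
    = 3.9 · 1.05361 − 1.960
    = 4.1091 − 1.960 = 2.1491 → 2.15
Power = Φ(2.15) = 0.984.

Power ≈ 0.984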